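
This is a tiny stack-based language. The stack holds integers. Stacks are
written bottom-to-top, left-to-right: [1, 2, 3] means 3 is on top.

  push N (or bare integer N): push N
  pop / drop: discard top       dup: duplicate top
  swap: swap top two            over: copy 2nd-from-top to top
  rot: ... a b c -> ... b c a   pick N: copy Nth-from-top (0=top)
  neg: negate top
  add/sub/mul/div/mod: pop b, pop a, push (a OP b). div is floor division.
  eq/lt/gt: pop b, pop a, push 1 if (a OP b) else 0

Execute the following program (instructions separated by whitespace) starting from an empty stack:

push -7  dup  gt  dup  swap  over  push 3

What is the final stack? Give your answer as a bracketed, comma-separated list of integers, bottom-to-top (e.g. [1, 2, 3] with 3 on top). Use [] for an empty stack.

Answer: [0, 0, 0, 3]

Derivation:
After 'push -7': [-7]
After 'dup': [-7, -7]
After 'gt': [0]
After 'dup': [0, 0]
After 'swap': [0, 0]
After 'over': [0, 0, 0]
After 'push 3': [0, 0, 0, 3]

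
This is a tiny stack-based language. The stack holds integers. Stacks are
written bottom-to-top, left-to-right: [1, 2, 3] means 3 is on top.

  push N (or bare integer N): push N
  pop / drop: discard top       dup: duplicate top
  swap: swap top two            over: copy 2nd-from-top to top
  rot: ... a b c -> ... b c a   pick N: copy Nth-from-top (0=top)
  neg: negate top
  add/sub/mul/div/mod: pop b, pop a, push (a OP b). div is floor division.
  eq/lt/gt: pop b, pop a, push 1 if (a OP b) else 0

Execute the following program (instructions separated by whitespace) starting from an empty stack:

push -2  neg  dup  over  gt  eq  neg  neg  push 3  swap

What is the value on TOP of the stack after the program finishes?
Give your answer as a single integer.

After 'push -2': [-2]
After 'neg': [2]
After 'dup': [2, 2]
After 'over': [2, 2, 2]
After 'gt': [2, 0]
After 'eq': [0]
After 'neg': [0]
After 'neg': [0]
After 'push 3': [0, 3]
After 'swap': [3, 0]

Answer: 0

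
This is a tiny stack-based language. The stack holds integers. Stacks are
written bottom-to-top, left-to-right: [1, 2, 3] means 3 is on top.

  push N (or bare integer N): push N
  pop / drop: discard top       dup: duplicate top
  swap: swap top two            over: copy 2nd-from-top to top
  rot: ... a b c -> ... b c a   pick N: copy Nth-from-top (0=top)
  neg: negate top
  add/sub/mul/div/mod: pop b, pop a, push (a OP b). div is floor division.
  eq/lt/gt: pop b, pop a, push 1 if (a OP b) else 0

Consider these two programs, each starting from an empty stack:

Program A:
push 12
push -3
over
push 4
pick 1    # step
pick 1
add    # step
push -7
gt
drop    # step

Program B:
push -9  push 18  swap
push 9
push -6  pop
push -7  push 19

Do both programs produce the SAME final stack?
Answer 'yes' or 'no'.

Answer: no

Derivation:
Program A trace:
  After 'push 12': [12]
  After 'push -3': [12, -3]
  After 'over': [12, -3, 12]
  After 'push 4': [12, -3, 12, 4]
  After 'pick 1': [12, -3, 12, 4, 12]
  After 'pick 1': [12, -3, 12, 4, 12, 4]
  After 'add': [12, -3, 12, 4, 16]
  After 'push -7': [12, -3, 12, 4, 16, -7]
  After 'gt': [12, -3, 12, 4, 1]
  After 'drop': [12, -3, 12, 4]
Program A final stack: [12, -3, 12, 4]

Program B trace:
  After 'push -9': [-9]
  After 'push 18': [-9, 18]
  After 'swap': [18, -9]
  After 'push 9': [18, -9, 9]
  After 'push -6': [18, -9, 9, -6]
  After 'pop': [18, -9, 9]
  After 'push -7': [18, -9, 9, -7]
  After 'push 19': [18, -9, 9, -7, 19]
Program B final stack: [18, -9, 9, -7, 19]
Same: no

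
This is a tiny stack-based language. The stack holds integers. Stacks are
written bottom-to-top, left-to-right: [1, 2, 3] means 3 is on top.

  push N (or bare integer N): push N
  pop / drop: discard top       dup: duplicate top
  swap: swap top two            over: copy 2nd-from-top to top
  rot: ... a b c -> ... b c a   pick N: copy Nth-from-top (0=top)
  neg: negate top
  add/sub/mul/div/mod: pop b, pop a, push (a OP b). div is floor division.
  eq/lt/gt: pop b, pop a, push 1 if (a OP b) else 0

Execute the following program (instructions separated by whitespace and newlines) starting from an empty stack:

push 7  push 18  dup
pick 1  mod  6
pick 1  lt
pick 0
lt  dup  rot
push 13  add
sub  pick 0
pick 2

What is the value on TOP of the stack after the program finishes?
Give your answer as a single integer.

Answer: 0

Derivation:
After 'push 7': [7]
After 'push 18': [7, 18]
After 'dup': [7, 18, 18]
After 'pick 1': [7, 18, 18, 18]
After 'mod': [7, 18, 0]
After 'push 6': [7, 18, 0, 6]
After 'pick 1': [7, 18, 0, 6, 0]
After 'lt': [7, 18, 0, 0]
After 'pick 0': [7, 18, 0, 0, 0]
After 'lt': [7, 18, 0, 0]
After 'dup': [7, 18, 0, 0, 0]
After 'rot': [7, 18, 0, 0, 0]
After 'push 13': [7, 18, 0, 0, 0, 13]
After 'add': [7, 18, 0, 0, 13]
After 'sub': [7, 18, 0, -13]
After 'pick 0': [7, 18, 0, -13, -13]
After 'pick 2': [7, 18, 0, -13, -13, 0]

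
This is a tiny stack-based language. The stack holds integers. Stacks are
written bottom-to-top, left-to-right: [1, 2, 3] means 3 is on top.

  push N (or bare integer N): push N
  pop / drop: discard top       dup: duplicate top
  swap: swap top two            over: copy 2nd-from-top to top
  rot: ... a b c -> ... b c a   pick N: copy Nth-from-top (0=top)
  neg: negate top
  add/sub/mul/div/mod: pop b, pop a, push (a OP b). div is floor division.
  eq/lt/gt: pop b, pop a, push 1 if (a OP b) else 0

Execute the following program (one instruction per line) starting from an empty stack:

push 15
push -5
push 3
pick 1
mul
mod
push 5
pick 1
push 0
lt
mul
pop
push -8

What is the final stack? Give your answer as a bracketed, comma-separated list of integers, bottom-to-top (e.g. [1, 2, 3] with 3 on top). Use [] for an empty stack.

After 'push 15': [15]
After 'push -5': [15, -5]
After 'push 3': [15, -5, 3]
After 'pick 1': [15, -5, 3, -5]
After 'mul': [15, -5, -15]
After 'mod': [15, -5]
After 'push 5': [15, -5, 5]
After 'pick 1': [15, -5, 5, -5]
After 'push 0': [15, -5, 5, -5, 0]
After 'lt': [15, -5, 5, 1]
After 'mul': [15, -5, 5]
After 'pop': [15, -5]
After 'push -8': [15, -5, -8]

Answer: [15, -5, -8]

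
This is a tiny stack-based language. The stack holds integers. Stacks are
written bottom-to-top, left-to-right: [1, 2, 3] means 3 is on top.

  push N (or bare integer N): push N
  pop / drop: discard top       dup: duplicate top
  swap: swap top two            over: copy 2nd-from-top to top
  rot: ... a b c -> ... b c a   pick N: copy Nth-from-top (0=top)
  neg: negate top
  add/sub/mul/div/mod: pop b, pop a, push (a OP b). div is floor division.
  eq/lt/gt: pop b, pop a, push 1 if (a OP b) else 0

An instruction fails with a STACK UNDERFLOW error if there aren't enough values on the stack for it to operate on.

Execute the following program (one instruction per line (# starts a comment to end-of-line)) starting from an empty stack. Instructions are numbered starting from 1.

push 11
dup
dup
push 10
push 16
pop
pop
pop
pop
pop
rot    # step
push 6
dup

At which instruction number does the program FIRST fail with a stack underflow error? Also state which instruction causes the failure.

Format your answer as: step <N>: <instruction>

Step 1 ('push 11'): stack = [11], depth = 1
Step 2 ('dup'): stack = [11, 11], depth = 2
Step 3 ('dup'): stack = [11, 11, 11], depth = 3
Step 4 ('push 10'): stack = [11, 11, 11, 10], depth = 4
Step 5 ('push 16'): stack = [11, 11, 11, 10, 16], depth = 5
Step 6 ('pop'): stack = [11, 11, 11, 10], depth = 4
Step 7 ('pop'): stack = [11, 11, 11], depth = 3
Step 8 ('pop'): stack = [11, 11], depth = 2
Step 9 ('pop'): stack = [11], depth = 1
Step 10 ('pop'): stack = [], depth = 0
Step 11 ('rot'): needs 3 value(s) but depth is 0 — STACK UNDERFLOW

Answer: step 11: rot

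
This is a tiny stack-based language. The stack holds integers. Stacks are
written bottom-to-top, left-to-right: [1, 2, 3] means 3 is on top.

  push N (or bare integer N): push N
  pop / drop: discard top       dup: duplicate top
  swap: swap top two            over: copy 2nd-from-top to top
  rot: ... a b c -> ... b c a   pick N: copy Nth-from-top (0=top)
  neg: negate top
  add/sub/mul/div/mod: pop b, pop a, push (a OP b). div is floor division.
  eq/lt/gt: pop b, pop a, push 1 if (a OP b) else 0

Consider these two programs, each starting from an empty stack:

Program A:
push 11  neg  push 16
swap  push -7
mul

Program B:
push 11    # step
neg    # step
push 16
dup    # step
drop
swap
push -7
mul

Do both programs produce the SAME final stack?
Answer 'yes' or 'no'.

Answer: yes

Derivation:
Program A trace:
  After 'push 11': [11]
  After 'neg': [-11]
  After 'push 16': [-11, 16]
  After 'swap': [16, -11]
  After 'push -7': [16, -11, -7]
  After 'mul': [16, 77]
Program A final stack: [16, 77]

Program B trace:
  After 'push 11': [11]
  After 'neg': [-11]
  After 'push 16': [-11, 16]
  After 'dup': [-11, 16, 16]
  After 'drop': [-11, 16]
  After 'swap': [16, -11]
  After 'push -7': [16, -11, -7]
  After 'mul': [16, 77]
Program B final stack: [16, 77]
Same: yes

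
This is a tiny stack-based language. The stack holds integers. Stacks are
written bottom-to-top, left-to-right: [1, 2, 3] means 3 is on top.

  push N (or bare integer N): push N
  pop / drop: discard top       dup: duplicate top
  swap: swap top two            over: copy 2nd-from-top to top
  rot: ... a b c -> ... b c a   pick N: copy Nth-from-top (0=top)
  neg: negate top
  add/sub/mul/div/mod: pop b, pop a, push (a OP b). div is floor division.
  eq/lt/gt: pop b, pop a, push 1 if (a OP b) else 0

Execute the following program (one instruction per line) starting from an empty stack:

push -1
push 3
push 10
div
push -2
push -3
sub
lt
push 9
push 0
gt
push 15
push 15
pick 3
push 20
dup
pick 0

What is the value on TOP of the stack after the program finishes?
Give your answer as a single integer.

After 'push -1': [-1]
After 'push 3': [-1, 3]
After 'push 10': [-1, 3, 10]
After 'div': [-1, 0]
After 'push -2': [-1, 0, -2]
After 'push -3': [-1, 0, -2, -3]
After 'sub': [-1, 0, 1]
After 'lt': [-1, 1]
After 'push 9': [-1, 1, 9]
After 'push 0': [-1, 1, 9, 0]
After 'gt': [-1, 1, 1]
After 'push 15': [-1, 1, 1, 15]
After 'push 15': [-1, 1, 1, 15, 15]
After 'pick 3': [-1, 1, 1, 15, 15, 1]
After 'push 20': [-1, 1, 1, 15, 15, 1, 20]
After 'dup': [-1, 1, 1, 15, 15, 1, 20, 20]
After 'pick 0': [-1, 1, 1, 15, 15, 1, 20, 20, 20]

Answer: 20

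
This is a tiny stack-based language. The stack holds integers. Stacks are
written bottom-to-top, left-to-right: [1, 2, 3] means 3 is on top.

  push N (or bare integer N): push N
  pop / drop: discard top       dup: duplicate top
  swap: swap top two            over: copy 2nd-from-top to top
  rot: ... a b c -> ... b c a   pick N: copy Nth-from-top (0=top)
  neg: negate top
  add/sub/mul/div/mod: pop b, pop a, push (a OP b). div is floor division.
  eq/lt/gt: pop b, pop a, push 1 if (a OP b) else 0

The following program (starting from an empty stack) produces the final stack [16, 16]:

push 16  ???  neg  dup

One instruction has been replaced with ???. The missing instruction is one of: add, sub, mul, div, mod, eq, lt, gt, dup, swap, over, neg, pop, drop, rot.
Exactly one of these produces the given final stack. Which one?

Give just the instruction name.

Answer: neg

Derivation:
Stack before ???: [16]
Stack after ???:  [-16]
The instruction that transforms [16] -> [-16] is: neg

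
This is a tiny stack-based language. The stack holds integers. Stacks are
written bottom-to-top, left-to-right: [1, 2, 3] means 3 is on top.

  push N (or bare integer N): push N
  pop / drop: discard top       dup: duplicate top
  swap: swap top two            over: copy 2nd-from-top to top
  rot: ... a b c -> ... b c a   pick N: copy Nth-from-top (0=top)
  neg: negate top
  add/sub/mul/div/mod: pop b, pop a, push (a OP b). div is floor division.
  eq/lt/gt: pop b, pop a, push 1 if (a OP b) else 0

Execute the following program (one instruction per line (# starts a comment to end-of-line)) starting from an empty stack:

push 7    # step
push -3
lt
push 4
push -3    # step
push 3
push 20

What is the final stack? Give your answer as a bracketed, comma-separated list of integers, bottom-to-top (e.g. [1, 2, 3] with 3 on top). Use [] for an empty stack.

Answer: [0, 4, -3, 3, 20]

Derivation:
After 'push 7': [7]
After 'push -3': [7, -3]
After 'lt': [0]
After 'push 4': [0, 4]
After 'push -3': [0, 4, -3]
After 'push 3': [0, 4, -3, 3]
After 'push 20': [0, 4, -3, 3, 20]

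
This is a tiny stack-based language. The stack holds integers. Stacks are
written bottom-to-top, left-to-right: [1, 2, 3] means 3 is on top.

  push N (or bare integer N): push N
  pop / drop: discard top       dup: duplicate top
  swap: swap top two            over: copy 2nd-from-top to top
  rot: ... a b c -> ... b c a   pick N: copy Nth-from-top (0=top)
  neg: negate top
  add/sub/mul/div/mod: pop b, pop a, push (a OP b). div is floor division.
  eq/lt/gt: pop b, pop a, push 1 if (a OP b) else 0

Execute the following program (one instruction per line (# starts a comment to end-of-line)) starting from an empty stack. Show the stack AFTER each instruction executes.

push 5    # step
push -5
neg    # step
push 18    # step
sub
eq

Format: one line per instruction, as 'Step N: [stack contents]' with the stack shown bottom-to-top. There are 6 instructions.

Step 1: [5]
Step 2: [5, -5]
Step 3: [5, 5]
Step 4: [5, 5, 18]
Step 5: [5, -13]
Step 6: [0]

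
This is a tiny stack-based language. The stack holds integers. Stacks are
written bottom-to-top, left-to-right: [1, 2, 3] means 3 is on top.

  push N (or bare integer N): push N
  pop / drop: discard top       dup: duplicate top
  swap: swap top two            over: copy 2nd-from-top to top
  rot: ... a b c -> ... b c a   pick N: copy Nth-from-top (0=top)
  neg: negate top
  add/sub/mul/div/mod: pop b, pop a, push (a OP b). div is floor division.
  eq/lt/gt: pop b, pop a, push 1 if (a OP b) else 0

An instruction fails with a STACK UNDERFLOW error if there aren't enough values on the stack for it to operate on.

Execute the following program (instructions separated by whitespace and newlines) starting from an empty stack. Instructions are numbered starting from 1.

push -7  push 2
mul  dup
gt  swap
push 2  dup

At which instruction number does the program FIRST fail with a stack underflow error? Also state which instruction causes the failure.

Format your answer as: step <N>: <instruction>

Answer: step 6: swap

Derivation:
Step 1 ('push -7'): stack = [-7], depth = 1
Step 2 ('push 2'): stack = [-7, 2], depth = 2
Step 3 ('mul'): stack = [-14], depth = 1
Step 4 ('dup'): stack = [-14, -14], depth = 2
Step 5 ('gt'): stack = [0], depth = 1
Step 6 ('swap'): needs 2 value(s) but depth is 1 — STACK UNDERFLOW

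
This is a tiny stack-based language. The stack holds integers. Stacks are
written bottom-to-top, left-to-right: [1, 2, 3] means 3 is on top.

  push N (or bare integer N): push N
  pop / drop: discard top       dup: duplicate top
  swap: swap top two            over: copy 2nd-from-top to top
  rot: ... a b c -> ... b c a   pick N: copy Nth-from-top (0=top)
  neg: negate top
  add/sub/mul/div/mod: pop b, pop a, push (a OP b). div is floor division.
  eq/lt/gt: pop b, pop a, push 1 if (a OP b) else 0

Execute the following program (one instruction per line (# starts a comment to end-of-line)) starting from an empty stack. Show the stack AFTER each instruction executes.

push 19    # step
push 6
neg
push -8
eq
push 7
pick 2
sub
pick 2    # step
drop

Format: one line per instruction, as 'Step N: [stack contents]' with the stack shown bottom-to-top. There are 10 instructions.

Step 1: [19]
Step 2: [19, 6]
Step 3: [19, -6]
Step 4: [19, -6, -8]
Step 5: [19, 0]
Step 6: [19, 0, 7]
Step 7: [19, 0, 7, 19]
Step 8: [19, 0, -12]
Step 9: [19, 0, -12, 19]
Step 10: [19, 0, -12]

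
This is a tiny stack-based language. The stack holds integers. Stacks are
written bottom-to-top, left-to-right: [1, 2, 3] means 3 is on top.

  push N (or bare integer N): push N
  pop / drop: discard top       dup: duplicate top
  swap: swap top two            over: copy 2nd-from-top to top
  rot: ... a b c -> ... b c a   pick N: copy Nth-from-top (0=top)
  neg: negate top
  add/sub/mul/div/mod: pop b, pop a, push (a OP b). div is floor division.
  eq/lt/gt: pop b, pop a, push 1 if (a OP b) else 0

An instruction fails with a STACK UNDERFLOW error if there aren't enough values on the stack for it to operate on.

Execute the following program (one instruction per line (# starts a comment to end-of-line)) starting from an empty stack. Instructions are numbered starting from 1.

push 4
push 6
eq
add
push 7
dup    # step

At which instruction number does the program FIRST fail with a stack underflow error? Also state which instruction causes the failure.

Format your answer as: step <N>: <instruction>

Answer: step 4: add

Derivation:
Step 1 ('push 4'): stack = [4], depth = 1
Step 2 ('push 6'): stack = [4, 6], depth = 2
Step 3 ('eq'): stack = [0], depth = 1
Step 4 ('add'): needs 2 value(s) but depth is 1 — STACK UNDERFLOW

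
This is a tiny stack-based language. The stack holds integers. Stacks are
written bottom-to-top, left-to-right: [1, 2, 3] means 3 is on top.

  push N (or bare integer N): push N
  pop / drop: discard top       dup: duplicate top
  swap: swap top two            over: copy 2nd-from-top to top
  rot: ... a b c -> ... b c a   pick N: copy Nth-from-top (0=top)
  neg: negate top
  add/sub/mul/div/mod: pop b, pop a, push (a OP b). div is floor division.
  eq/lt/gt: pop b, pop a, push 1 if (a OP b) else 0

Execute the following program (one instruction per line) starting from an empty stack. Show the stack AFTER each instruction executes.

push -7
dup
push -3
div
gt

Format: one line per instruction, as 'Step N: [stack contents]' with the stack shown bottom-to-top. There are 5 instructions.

Step 1: [-7]
Step 2: [-7, -7]
Step 3: [-7, -7, -3]
Step 4: [-7, 2]
Step 5: [0]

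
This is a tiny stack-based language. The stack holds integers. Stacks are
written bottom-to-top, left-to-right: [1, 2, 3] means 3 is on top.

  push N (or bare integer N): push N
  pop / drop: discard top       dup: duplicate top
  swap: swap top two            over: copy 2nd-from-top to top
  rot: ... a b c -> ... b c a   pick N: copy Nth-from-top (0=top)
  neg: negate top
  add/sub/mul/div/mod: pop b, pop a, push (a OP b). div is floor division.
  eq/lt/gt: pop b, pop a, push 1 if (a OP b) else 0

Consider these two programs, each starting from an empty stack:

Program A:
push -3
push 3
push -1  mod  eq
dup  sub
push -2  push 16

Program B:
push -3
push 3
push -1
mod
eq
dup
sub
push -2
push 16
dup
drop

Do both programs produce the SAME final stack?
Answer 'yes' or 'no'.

Program A trace:
  After 'push -3': [-3]
  After 'push 3': [-3, 3]
  After 'push -1': [-3, 3, -1]
  After 'mod': [-3, 0]
  After 'eq': [0]
  After 'dup': [0, 0]
  After 'sub': [0]
  After 'push -2': [0, -2]
  After 'push 16': [0, -2, 16]
Program A final stack: [0, -2, 16]

Program B trace:
  After 'push -3': [-3]
  After 'push 3': [-3, 3]
  After 'push -1': [-3, 3, -1]
  After 'mod': [-3, 0]
  After 'eq': [0]
  After 'dup': [0, 0]
  After 'sub': [0]
  After 'push -2': [0, -2]
  After 'push 16': [0, -2, 16]
  After 'dup': [0, -2, 16, 16]
  After 'drop': [0, -2, 16]
Program B final stack: [0, -2, 16]
Same: yes

Answer: yes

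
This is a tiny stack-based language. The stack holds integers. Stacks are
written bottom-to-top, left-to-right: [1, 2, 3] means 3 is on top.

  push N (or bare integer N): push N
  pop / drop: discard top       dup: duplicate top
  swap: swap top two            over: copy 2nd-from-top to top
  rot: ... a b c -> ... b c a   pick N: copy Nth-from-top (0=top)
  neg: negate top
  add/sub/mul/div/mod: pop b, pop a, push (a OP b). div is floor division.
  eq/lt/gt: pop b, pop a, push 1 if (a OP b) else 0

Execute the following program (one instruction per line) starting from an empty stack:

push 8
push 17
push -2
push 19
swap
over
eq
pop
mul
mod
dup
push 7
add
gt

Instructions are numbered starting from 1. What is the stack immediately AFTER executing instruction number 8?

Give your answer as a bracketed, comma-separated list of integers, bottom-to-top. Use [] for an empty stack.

Step 1 ('push 8'): [8]
Step 2 ('push 17'): [8, 17]
Step 3 ('push -2'): [8, 17, -2]
Step 4 ('push 19'): [8, 17, -2, 19]
Step 5 ('swap'): [8, 17, 19, -2]
Step 6 ('over'): [8, 17, 19, -2, 19]
Step 7 ('eq'): [8, 17, 19, 0]
Step 8 ('pop'): [8, 17, 19]

Answer: [8, 17, 19]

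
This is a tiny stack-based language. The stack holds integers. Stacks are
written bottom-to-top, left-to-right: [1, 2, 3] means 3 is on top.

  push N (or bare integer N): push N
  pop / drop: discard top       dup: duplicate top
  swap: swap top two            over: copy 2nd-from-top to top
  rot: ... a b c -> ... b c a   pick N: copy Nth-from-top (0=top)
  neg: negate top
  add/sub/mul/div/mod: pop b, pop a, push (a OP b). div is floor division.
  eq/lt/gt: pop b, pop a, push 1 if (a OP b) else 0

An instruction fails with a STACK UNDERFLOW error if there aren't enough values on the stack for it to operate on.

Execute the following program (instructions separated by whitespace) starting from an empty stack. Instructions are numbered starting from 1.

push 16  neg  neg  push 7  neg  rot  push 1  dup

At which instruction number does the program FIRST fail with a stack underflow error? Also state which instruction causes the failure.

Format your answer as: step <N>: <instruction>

Answer: step 6: rot

Derivation:
Step 1 ('push 16'): stack = [16], depth = 1
Step 2 ('neg'): stack = [-16], depth = 1
Step 3 ('neg'): stack = [16], depth = 1
Step 4 ('push 7'): stack = [16, 7], depth = 2
Step 5 ('neg'): stack = [16, -7], depth = 2
Step 6 ('rot'): needs 3 value(s) but depth is 2 — STACK UNDERFLOW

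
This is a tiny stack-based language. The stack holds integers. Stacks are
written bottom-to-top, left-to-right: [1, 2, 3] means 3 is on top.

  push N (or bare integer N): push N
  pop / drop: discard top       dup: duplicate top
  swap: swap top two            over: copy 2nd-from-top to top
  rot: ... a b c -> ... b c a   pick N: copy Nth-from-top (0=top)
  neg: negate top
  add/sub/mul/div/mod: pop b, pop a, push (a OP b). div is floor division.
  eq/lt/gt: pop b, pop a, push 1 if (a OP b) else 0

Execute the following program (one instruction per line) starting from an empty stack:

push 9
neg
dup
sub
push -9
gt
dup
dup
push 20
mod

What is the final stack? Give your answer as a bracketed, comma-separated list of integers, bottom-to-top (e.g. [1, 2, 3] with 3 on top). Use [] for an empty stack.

After 'push 9': [9]
After 'neg': [-9]
After 'dup': [-9, -9]
After 'sub': [0]
After 'push -9': [0, -9]
After 'gt': [1]
After 'dup': [1, 1]
After 'dup': [1, 1, 1]
After 'push 20': [1, 1, 1, 20]
After 'mod': [1, 1, 1]

Answer: [1, 1, 1]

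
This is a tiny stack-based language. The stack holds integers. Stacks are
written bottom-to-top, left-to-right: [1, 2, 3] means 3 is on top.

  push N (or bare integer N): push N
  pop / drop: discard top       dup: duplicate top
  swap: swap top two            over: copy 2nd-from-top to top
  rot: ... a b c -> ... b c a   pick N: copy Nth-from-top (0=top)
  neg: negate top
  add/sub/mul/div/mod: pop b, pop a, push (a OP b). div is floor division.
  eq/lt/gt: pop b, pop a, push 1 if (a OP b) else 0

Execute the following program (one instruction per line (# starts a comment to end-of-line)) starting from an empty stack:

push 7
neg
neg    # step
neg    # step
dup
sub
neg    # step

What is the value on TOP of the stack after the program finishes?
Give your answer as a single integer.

After 'push 7': [7]
After 'neg': [-7]
After 'neg': [7]
After 'neg': [-7]
After 'dup': [-7, -7]
After 'sub': [0]
After 'neg': [0]

Answer: 0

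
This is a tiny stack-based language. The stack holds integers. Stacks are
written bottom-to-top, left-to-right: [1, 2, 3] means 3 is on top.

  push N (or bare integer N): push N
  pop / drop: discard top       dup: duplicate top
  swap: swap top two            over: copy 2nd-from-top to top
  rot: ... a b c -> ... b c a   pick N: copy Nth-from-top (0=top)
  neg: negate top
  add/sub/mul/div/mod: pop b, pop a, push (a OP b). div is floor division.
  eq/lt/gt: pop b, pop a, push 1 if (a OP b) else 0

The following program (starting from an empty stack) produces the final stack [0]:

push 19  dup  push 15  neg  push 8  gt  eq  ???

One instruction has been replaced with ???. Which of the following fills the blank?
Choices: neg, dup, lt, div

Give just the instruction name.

Stack before ???: [19, 0]
Stack after ???:  [0]
Checking each choice:
  neg: produces [19, 0]
  dup: produces [19, 0, 0]
  lt: MATCH
  div: division by zero


Answer: lt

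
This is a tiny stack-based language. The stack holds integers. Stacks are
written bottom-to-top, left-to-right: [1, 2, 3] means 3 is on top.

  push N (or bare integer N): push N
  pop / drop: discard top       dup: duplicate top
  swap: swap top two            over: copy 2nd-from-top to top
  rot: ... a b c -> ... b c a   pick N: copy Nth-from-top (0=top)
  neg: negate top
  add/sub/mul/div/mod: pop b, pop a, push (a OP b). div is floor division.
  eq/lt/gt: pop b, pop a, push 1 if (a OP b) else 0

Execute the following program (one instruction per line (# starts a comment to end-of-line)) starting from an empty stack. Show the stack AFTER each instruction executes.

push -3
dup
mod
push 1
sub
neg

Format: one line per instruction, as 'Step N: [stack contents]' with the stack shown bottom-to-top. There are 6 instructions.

Step 1: [-3]
Step 2: [-3, -3]
Step 3: [0]
Step 4: [0, 1]
Step 5: [-1]
Step 6: [1]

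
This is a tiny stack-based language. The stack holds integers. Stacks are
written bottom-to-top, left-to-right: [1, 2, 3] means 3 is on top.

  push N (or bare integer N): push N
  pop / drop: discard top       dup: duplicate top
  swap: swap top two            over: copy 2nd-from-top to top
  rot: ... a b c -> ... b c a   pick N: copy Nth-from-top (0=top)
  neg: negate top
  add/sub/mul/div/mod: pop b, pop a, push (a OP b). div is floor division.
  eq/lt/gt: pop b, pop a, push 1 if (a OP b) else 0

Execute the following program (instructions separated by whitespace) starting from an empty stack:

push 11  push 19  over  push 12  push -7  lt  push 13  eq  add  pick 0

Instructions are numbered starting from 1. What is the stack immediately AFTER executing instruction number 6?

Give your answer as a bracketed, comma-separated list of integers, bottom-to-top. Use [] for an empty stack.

Answer: [11, 19, 11, 0]

Derivation:
Step 1 ('push 11'): [11]
Step 2 ('push 19'): [11, 19]
Step 3 ('over'): [11, 19, 11]
Step 4 ('push 12'): [11, 19, 11, 12]
Step 5 ('push -7'): [11, 19, 11, 12, -7]
Step 6 ('lt'): [11, 19, 11, 0]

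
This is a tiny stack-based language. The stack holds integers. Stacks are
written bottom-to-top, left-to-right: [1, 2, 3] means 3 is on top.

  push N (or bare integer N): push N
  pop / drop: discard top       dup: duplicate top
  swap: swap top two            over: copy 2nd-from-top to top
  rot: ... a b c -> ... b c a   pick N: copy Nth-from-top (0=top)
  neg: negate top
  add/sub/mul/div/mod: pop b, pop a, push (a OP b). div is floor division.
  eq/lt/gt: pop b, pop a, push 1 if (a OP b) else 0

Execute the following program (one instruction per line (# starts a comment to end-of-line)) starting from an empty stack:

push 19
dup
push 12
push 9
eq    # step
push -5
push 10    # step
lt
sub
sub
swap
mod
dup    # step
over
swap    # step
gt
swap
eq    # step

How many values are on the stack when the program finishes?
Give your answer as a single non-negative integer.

Answer: 1

Derivation:
After 'push 19': stack = [19] (depth 1)
After 'dup': stack = [19, 19] (depth 2)
After 'push 12': stack = [19, 19, 12] (depth 3)
After 'push 9': stack = [19, 19, 12, 9] (depth 4)
After 'eq': stack = [19, 19, 0] (depth 3)
After 'push -5': stack = [19, 19, 0, -5] (depth 4)
After 'push 10': stack = [19, 19, 0, -5, 10] (depth 5)
After 'lt': stack = [19, 19, 0, 1] (depth 4)
After 'sub': stack = [19, 19, -1] (depth 3)
After 'sub': stack = [19, 20] (depth 2)
After 'swap': stack = [20, 19] (depth 2)
After 'mod': stack = [1] (depth 1)
After 'dup': stack = [1, 1] (depth 2)
After 'over': stack = [1, 1, 1] (depth 3)
After 'swap': stack = [1, 1, 1] (depth 3)
After 'gt': stack = [1, 0] (depth 2)
After 'swap': stack = [0, 1] (depth 2)
After 'eq': stack = [0] (depth 1)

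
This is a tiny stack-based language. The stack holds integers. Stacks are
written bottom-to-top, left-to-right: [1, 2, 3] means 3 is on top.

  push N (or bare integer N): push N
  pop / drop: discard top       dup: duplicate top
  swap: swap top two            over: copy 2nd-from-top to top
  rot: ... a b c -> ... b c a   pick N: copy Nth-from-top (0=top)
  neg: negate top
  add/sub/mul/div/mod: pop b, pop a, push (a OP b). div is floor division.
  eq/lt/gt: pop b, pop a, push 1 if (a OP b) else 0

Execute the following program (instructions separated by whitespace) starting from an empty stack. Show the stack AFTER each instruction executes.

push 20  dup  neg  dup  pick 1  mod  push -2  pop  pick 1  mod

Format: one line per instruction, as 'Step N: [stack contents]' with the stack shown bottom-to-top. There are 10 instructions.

Step 1: [20]
Step 2: [20, 20]
Step 3: [20, -20]
Step 4: [20, -20, -20]
Step 5: [20, -20, -20, -20]
Step 6: [20, -20, 0]
Step 7: [20, -20, 0, -2]
Step 8: [20, -20, 0]
Step 9: [20, -20, 0, -20]
Step 10: [20, -20, 0]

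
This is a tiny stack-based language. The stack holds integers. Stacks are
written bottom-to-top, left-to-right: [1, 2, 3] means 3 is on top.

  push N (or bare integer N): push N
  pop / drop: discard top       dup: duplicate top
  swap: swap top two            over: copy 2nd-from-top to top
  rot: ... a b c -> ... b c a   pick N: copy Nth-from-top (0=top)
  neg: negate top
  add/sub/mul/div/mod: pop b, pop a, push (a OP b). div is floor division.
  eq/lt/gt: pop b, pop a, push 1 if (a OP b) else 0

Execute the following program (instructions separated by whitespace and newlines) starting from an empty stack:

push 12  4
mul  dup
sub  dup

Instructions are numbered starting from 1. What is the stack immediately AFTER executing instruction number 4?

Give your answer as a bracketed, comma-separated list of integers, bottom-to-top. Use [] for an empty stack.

Answer: [48, 48]

Derivation:
Step 1 ('push 12'): [12]
Step 2 ('4'): [12, 4]
Step 3 ('mul'): [48]
Step 4 ('dup'): [48, 48]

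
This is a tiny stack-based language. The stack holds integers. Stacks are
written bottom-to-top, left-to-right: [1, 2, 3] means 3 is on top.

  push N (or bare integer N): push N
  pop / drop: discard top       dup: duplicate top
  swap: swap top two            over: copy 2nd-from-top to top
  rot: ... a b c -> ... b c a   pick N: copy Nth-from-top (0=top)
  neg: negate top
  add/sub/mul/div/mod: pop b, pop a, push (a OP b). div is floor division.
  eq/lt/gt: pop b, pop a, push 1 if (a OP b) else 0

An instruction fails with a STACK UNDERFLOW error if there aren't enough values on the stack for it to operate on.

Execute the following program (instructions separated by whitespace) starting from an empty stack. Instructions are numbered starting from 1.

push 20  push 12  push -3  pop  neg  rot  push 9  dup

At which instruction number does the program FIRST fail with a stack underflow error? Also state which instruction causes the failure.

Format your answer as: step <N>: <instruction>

Answer: step 6: rot

Derivation:
Step 1 ('push 20'): stack = [20], depth = 1
Step 2 ('push 12'): stack = [20, 12], depth = 2
Step 3 ('push -3'): stack = [20, 12, -3], depth = 3
Step 4 ('pop'): stack = [20, 12], depth = 2
Step 5 ('neg'): stack = [20, -12], depth = 2
Step 6 ('rot'): needs 3 value(s) but depth is 2 — STACK UNDERFLOW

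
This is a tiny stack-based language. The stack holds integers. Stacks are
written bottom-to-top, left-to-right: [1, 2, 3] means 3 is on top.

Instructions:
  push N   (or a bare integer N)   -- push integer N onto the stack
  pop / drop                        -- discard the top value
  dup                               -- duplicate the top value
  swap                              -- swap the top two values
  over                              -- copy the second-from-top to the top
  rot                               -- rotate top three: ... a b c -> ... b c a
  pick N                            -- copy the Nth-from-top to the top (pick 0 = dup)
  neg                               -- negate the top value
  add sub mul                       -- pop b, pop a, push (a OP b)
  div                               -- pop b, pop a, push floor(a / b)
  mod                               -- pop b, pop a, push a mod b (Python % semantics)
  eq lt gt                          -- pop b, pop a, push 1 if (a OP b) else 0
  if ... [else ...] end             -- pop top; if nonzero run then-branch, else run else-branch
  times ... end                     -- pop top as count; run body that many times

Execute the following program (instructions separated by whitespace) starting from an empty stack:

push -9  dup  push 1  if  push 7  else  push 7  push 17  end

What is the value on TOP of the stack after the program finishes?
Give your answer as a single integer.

After 'push -9': [-9]
After 'dup': [-9, -9]
After 'push 1': [-9, -9, 1]
After 'if': [-9, -9]
After 'push 7': [-9, -9, 7]

Answer: 7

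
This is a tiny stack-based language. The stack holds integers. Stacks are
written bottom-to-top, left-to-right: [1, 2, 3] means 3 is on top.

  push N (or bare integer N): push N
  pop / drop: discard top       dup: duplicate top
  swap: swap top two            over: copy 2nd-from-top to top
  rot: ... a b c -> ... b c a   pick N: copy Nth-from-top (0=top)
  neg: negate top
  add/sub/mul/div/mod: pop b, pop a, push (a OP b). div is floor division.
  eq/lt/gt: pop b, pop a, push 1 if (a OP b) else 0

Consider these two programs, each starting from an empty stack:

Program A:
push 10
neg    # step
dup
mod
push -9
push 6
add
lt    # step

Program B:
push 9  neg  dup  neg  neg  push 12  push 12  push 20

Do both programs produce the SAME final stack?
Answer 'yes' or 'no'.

Program A trace:
  After 'push 10': [10]
  After 'neg': [-10]
  After 'dup': [-10, -10]
  After 'mod': [0]
  After 'push -9': [0, -9]
  After 'push 6': [0, -9, 6]
  After 'add': [0, -3]
  After 'lt': [0]
Program A final stack: [0]

Program B trace:
  After 'push 9': [9]
  After 'neg': [-9]
  After 'dup': [-9, -9]
  After 'neg': [-9, 9]
  After 'neg': [-9, -9]
  After 'push 12': [-9, -9, 12]
  After 'push 12': [-9, -9, 12, 12]
  After 'push 20': [-9, -9, 12, 12, 20]
Program B final stack: [-9, -9, 12, 12, 20]
Same: no

Answer: no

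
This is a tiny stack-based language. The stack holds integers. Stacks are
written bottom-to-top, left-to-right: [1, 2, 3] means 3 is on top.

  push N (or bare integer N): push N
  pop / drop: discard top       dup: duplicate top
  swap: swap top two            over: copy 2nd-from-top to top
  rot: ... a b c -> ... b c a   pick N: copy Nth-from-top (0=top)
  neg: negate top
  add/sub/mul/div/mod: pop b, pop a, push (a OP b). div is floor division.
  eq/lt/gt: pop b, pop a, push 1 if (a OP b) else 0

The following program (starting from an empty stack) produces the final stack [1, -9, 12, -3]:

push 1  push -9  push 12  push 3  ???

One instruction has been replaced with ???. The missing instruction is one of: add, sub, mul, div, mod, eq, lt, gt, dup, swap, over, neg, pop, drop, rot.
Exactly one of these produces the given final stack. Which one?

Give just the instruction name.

Answer: neg

Derivation:
Stack before ???: [1, -9, 12, 3]
Stack after ???:  [1, -9, 12, -3]
The instruction that transforms [1, -9, 12, 3] -> [1, -9, 12, -3] is: neg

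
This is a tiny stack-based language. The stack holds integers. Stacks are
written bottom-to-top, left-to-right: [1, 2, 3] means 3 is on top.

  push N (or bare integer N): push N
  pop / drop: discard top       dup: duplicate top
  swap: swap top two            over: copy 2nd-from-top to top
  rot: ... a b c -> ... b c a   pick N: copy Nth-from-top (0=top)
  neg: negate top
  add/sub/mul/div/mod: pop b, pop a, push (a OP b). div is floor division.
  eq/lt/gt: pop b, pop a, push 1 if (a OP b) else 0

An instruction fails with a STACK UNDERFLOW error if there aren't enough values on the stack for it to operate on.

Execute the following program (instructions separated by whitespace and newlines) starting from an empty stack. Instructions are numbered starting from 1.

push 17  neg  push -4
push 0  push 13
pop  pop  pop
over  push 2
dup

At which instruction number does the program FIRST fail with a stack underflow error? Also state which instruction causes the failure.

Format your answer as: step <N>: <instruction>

Answer: step 9: over

Derivation:
Step 1 ('push 17'): stack = [17], depth = 1
Step 2 ('neg'): stack = [-17], depth = 1
Step 3 ('push -4'): stack = [-17, -4], depth = 2
Step 4 ('push 0'): stack = [-17, -4, 0], depth = 3
Step 5 ('push 13'): stack = [-17, -4, 0, 13], depth = 4
Step 6 ('pop'): stack = [-17, -4, 0], depth = 3
Step 7 ('pop'): stack = [-17, -4], depth = 2
Step 8 ('pop'): stack = [-17], depth = 1
Step 9 ('over'): needs 2 value(s) but depth is 1 — STACK UNDERFLOW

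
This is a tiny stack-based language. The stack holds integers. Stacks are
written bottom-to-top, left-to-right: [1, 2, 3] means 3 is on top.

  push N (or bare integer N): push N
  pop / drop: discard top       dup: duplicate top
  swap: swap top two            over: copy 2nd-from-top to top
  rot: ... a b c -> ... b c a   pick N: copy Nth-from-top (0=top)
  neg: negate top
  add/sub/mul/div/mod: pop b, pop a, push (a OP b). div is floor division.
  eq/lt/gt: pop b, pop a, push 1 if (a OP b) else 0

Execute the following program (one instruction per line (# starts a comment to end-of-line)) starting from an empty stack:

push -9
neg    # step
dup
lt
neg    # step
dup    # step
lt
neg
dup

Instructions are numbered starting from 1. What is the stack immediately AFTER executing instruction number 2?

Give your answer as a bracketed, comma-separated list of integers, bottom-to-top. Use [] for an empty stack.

Answer: [9]

Derivation:
Step 1 ('push -9'): [-9]
Step 2 ('neg'): [9]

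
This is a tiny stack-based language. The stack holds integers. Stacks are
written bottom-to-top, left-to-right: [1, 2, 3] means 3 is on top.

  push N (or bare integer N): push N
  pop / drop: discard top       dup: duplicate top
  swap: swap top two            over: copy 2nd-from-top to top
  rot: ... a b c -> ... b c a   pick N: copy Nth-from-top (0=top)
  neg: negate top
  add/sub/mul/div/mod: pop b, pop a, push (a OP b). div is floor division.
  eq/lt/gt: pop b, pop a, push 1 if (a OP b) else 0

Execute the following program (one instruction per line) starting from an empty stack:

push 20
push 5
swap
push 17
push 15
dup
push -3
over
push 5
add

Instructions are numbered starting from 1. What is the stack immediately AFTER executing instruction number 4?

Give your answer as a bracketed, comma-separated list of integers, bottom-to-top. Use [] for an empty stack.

Step 1 ('push 20'): [20]
Step 2 ('push 5'): [20, 5]
Step 3 ('swap'): [5, 20]
Step 4 ('push 17'): [5, 20, 17]

Answer: [5, 20, 17]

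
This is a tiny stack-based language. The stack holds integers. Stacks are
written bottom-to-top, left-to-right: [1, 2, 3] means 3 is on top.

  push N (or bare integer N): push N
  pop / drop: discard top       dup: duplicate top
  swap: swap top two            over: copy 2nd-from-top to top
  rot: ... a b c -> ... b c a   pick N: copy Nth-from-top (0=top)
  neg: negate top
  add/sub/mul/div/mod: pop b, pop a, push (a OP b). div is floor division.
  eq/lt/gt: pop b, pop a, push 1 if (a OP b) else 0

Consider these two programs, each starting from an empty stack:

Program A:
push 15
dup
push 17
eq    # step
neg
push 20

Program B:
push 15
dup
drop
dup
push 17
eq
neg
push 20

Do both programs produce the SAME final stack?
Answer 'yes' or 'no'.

Answer: yes

Derivation:
Program A trace:
  After 'push 15': [15]
  After 'dup': [15, 15]
  After 'push 17': [15, 15, 17]
  After 'eq': [15, 0]
  After 'neg': [15, 0]
  After 'push 20': [15, 0, 20]
Program A final stack: [15, 0, 20]

Program B trace:
  After 'push 15': [15]
  After 'dup': [15, 15]
  After 'drop': [15]
  After 'dup': [15, 15]
  After 'push 17': [15, 15, 17]
  After 'eq': [15, 0]
  After 'neg': [15, 0]
  After 'push 20': [15, 0, 20]
Program B final stack: [15, 0, 20]
Same: yes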